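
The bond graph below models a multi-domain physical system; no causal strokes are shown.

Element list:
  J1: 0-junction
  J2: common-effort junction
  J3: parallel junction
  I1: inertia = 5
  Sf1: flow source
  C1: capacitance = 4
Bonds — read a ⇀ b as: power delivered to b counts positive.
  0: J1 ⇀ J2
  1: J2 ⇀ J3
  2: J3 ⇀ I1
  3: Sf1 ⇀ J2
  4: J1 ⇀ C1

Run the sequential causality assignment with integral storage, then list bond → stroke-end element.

bond 3 stroke at Sf1  (source Sf1 imposes f)
bond 2 stroke at I1  (I1 outputs flow p/I1)
bond 1 stroke at J3  (J3: last free bond brings effort in)
bond 0 stroke at J2  (J2 needs exactly one e-in)
bond 4 stroke at J1  (only one effort-in slot at J1)

β0 stroke→J2
β1 stroke→J3
β2 stroke→I1
β3 stroke→Sf1
β4 stroke→J1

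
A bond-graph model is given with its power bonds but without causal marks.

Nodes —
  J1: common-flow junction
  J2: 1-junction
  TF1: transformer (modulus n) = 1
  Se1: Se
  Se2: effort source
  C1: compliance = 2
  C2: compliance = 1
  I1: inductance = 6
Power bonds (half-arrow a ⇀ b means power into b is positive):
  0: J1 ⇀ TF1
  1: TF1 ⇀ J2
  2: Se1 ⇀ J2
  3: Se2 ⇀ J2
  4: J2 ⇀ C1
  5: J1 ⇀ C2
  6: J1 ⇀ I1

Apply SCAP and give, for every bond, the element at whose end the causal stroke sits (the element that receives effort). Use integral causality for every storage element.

#0 |J1
#1 |TF1
#2 |J2
#3 |J2
#4 |J2
#5 |J1
#6 |I1

β2 stroke→J2  (Se1: effort source, stroke at far end)
β3 stroke→J2  (source Se2 imposes e)
β4 stroke→J2  (C1 integral (e out))
β1 stroke→TF1  (only one flow-in slot at J2)
β0 stroke→J1  (TF1 one-in-one-out from 1)
β5 stroke→J1  (prefer integral on C2)
β6 stroke→I1  (J1 needs exactly one f-in)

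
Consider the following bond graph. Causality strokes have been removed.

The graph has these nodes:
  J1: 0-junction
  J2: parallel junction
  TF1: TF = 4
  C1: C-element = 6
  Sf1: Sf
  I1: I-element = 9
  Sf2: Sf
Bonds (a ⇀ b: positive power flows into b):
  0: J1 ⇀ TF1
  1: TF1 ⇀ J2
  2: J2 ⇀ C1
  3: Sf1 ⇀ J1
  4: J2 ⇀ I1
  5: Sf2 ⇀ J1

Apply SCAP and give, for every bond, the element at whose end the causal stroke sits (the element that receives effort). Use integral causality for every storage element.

#0 →J1
#1 →TF1
#2 →J2
#3 →Sf1
#4 →I1
#5 →Sf2

b3 stroke→Sf1  (Sf1: flow source, stroke at near end)
b5 stroke→Sf2  (source Sf2 imposes f)
b0 stroke→J1  (J1 needs exactly one e-in)
b1 stroke→TF1  (TF1: transformer flips bond 0)
b2 stroke→J2  (C1: C, integral causality)
b4 stroke→I1  (J2 effort already set via bond 2)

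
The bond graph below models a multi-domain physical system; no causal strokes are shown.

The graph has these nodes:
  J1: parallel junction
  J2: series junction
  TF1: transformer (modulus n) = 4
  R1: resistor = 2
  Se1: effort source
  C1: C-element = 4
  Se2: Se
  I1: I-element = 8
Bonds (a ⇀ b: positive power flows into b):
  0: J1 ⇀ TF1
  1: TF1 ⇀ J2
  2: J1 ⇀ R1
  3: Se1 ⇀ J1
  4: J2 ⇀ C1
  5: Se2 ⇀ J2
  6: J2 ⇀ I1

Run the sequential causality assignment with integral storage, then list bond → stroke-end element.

b3 |J1  (Se1 fixes effort; stroke away)
b5 |J2  (Se2 (Se) sets effort on bond)
b0 |TF1  (common-e at J1 fixed by 3)
b2 |R1  (common-e at J1 fixed by 3)
b1 |J2  (TF1 one-in-one-out from 0)
b4 |J2  (C1: C, integral causality)
b6 |I1  (closing 1-jn rule on J2)

β0 |TF1
β1 |J2
β2 |R1
β3 |J1
β4 |J2
β5 |J2
β6 |I1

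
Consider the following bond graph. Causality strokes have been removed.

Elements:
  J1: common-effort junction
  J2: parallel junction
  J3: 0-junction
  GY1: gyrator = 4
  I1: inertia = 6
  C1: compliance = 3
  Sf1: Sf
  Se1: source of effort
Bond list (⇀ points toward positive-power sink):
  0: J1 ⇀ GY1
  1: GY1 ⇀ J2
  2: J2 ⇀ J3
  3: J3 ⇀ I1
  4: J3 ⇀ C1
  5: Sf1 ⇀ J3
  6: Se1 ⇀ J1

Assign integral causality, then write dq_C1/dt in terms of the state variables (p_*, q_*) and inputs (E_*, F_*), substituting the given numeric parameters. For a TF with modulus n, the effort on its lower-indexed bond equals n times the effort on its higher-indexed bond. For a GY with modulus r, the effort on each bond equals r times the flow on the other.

dq_C1/dt = E_Se1/4 + F_Sf1 - p_I1/6

b5 |Sf1  (Sf1 fixes flow; stroke at Sf1)
b6 |J1  (source Se1 imposes e)
b0 |GY1  (common-e at J1 fixed by 6)
b1 |GY1  (GY GY1: same side as bond 0)
b2 |J2  (only one effort-in slot at J2)
b3 |I1  (I1 outputs flow p/I1)
b4 |J3  (closing 0-jn rule on J3)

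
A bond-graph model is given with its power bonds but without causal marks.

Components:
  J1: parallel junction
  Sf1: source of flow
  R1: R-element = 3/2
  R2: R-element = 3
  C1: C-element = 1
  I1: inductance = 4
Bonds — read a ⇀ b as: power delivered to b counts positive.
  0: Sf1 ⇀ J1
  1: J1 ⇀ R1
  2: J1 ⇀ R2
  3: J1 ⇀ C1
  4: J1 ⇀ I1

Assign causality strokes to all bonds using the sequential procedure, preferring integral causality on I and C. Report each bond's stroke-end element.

#0 →Sf1  (source Sf1 imposes f)
#3 →J1  (prefer integral on C1)
#1 →R1  (J1: bond 3 brought effort, rest push out)
#2 →R2  (J1 effort already set via bond 3)
#4 →I1  (0-jn J1 has e-setter on 3)

b0 |Sf1
b1 |R1
b2 |R2
b3 |J1
b4 |I1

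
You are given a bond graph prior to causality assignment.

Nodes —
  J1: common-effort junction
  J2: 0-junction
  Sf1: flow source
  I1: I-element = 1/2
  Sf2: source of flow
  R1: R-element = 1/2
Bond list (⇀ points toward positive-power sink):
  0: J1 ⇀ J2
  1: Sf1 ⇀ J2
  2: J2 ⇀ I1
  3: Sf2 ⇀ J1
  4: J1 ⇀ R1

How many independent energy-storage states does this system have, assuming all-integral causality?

b1 →Sf1  (Sf1 (Sf) sets flow on bond)
b3 →Sf2  (Sf2 fixes flow; stroke at Sf2)
b2 →I1  (I1: I, integral causality)
b0 →J2  (closing 0-jn rule on J2)
b4 →J1  (J1: last free bond brings effort in)

1  (I1 all integral)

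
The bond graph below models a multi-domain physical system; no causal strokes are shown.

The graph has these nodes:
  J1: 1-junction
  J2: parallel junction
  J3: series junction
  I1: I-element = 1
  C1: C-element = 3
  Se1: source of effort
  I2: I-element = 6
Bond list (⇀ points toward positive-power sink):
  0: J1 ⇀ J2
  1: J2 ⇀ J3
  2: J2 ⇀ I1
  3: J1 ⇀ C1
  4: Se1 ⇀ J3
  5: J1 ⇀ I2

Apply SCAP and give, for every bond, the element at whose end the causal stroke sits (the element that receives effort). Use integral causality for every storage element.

#4 stroke→J3  (Se1 fixes effort; stroke away)
#1 stroke→J2  (only one flow-in slot at J3)
#0 stroke→J1  (common-e at J2 fixed by 1)
#2 stroke→I1  (0-jn J2 has e-setter on 1)
#3 stroke→J1  (C1: C, integral causality)
#5 stroke→I2  (J1: last free bond brings flow in)

β0 stroke at J1
β1 stroke at J2
β2 stroke at I1
β3 stroke at J1
β4 stroke at J3
β5 stroke at I2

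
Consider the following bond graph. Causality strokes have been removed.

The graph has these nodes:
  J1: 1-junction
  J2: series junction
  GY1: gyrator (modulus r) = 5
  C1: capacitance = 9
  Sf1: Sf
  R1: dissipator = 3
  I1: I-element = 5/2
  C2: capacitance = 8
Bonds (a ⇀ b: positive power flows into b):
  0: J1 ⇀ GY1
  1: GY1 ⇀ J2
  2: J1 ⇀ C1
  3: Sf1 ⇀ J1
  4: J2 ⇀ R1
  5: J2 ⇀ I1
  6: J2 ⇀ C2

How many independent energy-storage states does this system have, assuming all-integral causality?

bond 3 stroke→Sf1  (Sf1: flow source, stroke at near end)
bond 0 stroke→J1  (1-jn J1 has f-setter on 3)
bond 2 stroke→J1  (J1 flow already set via bond 3)
bond 1 stroke→J2  (GY1 both-in/both-out from 0)
bond 5 stroke→I1  (prefer integral on I1)
bond 4 stroke→J2  (common-f at J2 fixed by 5)
bond 6 stroke→J2  (1-jn J2 has f-setter on 5)

3  (C1, C2, I1 all integral)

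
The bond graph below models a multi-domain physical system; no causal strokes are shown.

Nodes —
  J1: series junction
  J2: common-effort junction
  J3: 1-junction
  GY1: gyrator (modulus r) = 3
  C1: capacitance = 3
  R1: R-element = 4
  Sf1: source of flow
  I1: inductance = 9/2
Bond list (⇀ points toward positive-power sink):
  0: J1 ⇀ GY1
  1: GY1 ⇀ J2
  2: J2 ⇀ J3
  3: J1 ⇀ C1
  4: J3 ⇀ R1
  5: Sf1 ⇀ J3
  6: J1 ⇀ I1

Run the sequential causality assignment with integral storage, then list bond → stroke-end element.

b5 →Sf1  (Sf1 fixes flow; stroke at Sf1)
b2 →J3  (1-jn J3 has f-setter on 5)
b4 →J3  (1-jn J3 has f-setter on 5)
b1 →J2  (J2 needs exactly one e-in)
b0 →J1  (GY GY1: same side as bond 1)
b3 →J1  (C1: C, integral causality)
b6 →I1  (J1: last free bond brings flow in)

β0 |J1
β1 |J2
β2 |J3
β3 |J1
β4 |J3
β5 |Sf1
β6 |I1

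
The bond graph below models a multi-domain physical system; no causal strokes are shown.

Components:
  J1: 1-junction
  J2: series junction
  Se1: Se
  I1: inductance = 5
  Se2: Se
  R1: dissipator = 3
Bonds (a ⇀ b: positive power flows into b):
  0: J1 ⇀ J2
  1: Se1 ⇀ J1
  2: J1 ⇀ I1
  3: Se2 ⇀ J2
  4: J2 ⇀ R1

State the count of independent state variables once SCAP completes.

bond 1 →J1  (Se1 (Se) sets effort on bond)
bond 3 →J2  (Se2: effort source, stroke at far end)
bond 2 →I1  (I1: I, integral causality)
bond 0 →J1  (J1: bond 2 brought flow, rest push out)
bond 4 →J2  (1-jn J2 has f-setter on 0)

1  (I1 all integral)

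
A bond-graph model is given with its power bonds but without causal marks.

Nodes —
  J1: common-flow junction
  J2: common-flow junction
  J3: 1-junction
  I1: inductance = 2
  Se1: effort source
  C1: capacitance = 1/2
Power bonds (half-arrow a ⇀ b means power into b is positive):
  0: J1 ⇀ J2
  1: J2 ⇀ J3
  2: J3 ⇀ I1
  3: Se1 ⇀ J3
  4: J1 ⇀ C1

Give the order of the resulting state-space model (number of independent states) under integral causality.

2  (C1, I1 all integral)

b3 stroke→J3  (Se1: effort source, stroke at far end)
b2 stroke→I1  (I1 integral (f out))
b1 stroke→J3  (1-jn J3 has f-setter on 2)
b0 stroke→J2  (common-f at J2 fixed by 1)
b4 stroke→J1  (J1: bond 0 brought flow, rest push out)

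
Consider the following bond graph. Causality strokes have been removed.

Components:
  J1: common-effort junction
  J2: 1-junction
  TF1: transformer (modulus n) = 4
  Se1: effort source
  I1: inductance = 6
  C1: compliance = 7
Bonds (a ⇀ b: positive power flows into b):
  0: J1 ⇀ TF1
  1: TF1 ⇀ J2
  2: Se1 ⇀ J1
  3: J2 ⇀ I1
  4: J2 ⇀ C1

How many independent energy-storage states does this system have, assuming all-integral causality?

2  (C1, I1 all integral)

#2 stroke→J1  (Se1 fixes effort; stroke away)
#0 stroke→TF1  (common-e at J1 fixed by 2)
#1 stroke→J2  (TF1: transformer flips bond 0)
#3 stroke→I1  (prefer integral on I1)
#4 stroke→J2  (common-f at J2 fixed by 3)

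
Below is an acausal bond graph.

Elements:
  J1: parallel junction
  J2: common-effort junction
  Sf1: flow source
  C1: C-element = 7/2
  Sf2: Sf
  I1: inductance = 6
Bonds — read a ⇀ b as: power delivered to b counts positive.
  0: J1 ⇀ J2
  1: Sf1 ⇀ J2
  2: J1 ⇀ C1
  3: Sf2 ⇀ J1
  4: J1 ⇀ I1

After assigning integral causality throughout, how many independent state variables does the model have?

b1 stroke at Sf1  (Sf1: flow source, stroke at near end)
b3 stroke at Sf2  (Sf2: flow source, stroke at near end)
b0 stroke at J2  (J2 needs exactly one e-in)
b2 stroke at J1  (C1 outputs effort q/C1)
b4 stroke at I1  (0-jn J1 has e-setter on 2)

2  (C1, I1 all integral)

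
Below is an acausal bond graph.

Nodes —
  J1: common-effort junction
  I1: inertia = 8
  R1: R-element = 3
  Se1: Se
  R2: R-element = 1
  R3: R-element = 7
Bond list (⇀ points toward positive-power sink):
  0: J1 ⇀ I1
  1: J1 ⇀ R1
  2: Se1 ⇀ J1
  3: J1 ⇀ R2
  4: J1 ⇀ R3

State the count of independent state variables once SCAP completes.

β2 stroke→J1  (Se1 (Se) sets effort on bond)
β0 stroke→I1  (J1: bond 2 brought effort, rest push out)
β1 stroke→R1  (0-jn J1 has e-setter on 2)
β3 stroke→R2  (common-e at J1 fixed by 2)
β4 stroke→R3  (common-e at J1 fixed by 2)

1  (I1 all integral)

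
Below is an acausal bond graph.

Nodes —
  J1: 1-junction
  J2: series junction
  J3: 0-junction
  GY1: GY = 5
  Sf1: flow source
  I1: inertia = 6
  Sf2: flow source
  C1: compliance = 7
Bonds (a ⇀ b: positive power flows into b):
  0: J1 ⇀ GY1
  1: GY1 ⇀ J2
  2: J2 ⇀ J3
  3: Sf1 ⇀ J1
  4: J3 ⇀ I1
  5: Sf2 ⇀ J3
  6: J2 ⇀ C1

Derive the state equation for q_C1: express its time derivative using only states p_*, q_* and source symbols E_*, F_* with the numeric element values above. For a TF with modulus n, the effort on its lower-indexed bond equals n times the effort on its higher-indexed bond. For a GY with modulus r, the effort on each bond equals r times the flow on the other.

b3 →Sf1  (Sf1 (Sf) sets flow on bond)
b5 →Sf2  (Sf2 fixes flow; stroke at Sf2)
b0 →J1  (J1 flow already set via bond 3)
b1 →J2  (through GY1, causality inverts; strokes same side of GY1)
b4 →I1  (I1 outputs flow p/I1)
b2 →J3  (J3 needs exactly one e-in)
b6 →J2  (1-jn J2 has f-setter on 2)

dq_C1/dt = -F_Sf2 + p_I1/6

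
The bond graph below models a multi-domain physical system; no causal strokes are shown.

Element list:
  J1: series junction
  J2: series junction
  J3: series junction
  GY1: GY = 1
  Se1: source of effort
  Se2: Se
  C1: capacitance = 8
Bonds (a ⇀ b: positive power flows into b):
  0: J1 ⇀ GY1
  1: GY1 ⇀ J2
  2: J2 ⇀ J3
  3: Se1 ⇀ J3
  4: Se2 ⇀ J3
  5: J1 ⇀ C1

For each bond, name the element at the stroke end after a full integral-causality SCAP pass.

bond 3 stroke→J3  (Se1: effort source, stroke at far end)
bond 4 stroke→J3  (Se2 fixes effort; stroke away)
bond 2 stroke→J2  (J3 needs exactly one f-in)
bond 1 stroke→GY1  (J2: last free bond brings flow in)
bond 0 stroke→GY1  (through GY1, causality inverts; strokes same side of GY1)
bond 5 stroke→J1  (J1: bond 0 brought flow, rest push out)

b0 |GY1
b1 |GY1
b2 |J2
b3 |J3
b4 |J3
b5 |J1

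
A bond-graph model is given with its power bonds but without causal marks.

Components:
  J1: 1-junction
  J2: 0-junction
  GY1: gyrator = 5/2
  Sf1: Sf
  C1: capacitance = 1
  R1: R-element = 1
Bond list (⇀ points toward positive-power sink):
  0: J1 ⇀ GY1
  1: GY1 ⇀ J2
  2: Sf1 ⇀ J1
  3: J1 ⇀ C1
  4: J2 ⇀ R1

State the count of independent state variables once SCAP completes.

#2 |Sf1  (Sf1: flow source, stroke at near end)
#0 |J1  (1-jn J1 has f-setter on 2)
#3 |J1  (common-f at J1 fixed by 2)
#1 |J2  (GY GY1: same side as bond 0)
#4 |R1  (0-jn J2 has e-setter on 1)

1  (C1 all integral)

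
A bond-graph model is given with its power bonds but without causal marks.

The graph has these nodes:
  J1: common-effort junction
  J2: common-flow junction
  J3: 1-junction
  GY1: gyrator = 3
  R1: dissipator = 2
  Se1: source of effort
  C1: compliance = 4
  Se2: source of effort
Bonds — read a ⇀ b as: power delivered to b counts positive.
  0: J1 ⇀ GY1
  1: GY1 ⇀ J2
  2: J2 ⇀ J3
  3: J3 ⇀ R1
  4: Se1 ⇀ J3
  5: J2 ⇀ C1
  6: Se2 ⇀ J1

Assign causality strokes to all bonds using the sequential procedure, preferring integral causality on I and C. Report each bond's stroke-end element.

β0 stroke→GY1
β1 stroke→GY1
β2 stroke→J2
β3 stroke→J3
β4 stroke→J3
β5 stroke→J2
β6 stroke→J1

bond 4 |J3  (source Se1 imposes e)
bond 6 |J1  (Se2: effort source, stroke at far end)
bond 0 |GY1  (J1 effort already set via bond 6)
bond 1 |GY1  (GY1: gyrator matches bond 0)
bond 2 |J2  (1-jn J2 has f-setter on 1)
bond 5 |J2  (J2: bond 1 brought flow, rest push out)
bond 3 |J3  (common-f at J3 fixed by 2)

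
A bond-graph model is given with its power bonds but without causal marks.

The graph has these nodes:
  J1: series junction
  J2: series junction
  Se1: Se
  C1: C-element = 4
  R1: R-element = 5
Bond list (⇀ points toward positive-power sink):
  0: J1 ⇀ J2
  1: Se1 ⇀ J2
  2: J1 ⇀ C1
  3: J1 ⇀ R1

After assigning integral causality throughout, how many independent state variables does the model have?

1  (C1 all integral)

#1 stroke at J2  (Se1: effort source, stroke at far end)
#0 stroke at J1  (J2 needs exactly one f-in)
#2 stroke at J1  (C1 integral (e out))
#3 stroke at R1  (J1: last free bond brings flow in)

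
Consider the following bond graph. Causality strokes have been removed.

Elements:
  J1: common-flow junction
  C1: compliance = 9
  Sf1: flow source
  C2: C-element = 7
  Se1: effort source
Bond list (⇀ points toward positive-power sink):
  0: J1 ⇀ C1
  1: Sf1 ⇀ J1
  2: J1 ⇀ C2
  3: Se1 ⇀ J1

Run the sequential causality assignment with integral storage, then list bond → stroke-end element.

#0 |J1
#1 |Sf1
#2 |J1
#3 |J1

bond 1 |Sf1  (Sf1 fixes flow; stroke at Sf1)
bond 3 |J1  (Se1 fixes effort; stroke away)
bond 0 |J1  (J1 flow already set via bond 1)
bond 2 |J1  (J1: bond 1 brought flow, rest push out)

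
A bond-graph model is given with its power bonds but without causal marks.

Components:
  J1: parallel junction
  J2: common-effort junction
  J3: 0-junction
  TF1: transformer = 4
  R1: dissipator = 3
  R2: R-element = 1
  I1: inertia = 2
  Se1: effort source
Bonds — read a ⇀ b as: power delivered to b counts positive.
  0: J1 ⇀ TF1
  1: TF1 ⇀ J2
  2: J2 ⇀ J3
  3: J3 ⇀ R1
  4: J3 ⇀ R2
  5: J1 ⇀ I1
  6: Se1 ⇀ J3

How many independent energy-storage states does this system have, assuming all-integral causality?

1  (I1 all integral)

bond 6 →J3  (Se1 fixes effort; stroke away)
bond 2 →J2  (0-jn J3 has e-setter on 6)
bond 3 →R1  (J3: bond 6 brought effort, rest push out)
bond 4 →R2  (common-e at J3 fixed by 6)
bond 1 →TF1  (J2: bond 2 brought effort, rest push out)
bond 0 →J1  (TF1 one-in-one-out from 1)
bond 5 →I1  (J1: bond 0 brought effort, rest push out)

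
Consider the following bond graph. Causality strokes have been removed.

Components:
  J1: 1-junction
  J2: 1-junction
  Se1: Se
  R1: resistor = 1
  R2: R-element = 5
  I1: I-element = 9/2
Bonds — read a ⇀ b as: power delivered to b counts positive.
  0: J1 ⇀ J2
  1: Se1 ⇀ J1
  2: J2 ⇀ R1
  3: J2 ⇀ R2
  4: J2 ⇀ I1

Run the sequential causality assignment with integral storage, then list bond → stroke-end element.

#0 stroke at J2
#1 stroke at J1
#2 stroke at J2
#3 stroke at J2
#4 stroke at I1

bond 1 →J1  (Se1 (Se) sets effort on bond)
bond 0 →J2  (only one flow-in slot at J1)
bond 4 →I1  (I1 outputs flow p/I1)
bond 2 →J2  (1-jn J2 has f-setter on 4)
bond 3 →J2  (J2: bond 4 brought flow, rest push out)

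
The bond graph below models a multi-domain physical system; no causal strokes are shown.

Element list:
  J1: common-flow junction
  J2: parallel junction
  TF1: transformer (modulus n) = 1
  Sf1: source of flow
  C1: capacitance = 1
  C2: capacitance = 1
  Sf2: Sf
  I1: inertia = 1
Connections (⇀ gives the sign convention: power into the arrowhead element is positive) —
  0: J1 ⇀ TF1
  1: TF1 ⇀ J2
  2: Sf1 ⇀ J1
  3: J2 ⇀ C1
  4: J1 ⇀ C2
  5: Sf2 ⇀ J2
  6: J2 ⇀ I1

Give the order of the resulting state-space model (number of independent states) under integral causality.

3  (C1, C2, I1 all integral)

β2 stroke at Sf1  (Sf1 fixes flow; stroke at Sf1)
β5 stroke at Sf2  (Sf2: flow source, stroke at near end)
β0 stroke at J1  (1-jn J1 has f-setter on 2)
β4 stroke at J1  (1-jn J1 has f-setter on 2)
β1 stroke at TF1  (through TF1, causality passes straight; one stroke at TF1)
β3 stroke at J2  (C1 outputs effort q/C1)
β6 stroke at I1  (J2: bond 3 brought effort, rest push out)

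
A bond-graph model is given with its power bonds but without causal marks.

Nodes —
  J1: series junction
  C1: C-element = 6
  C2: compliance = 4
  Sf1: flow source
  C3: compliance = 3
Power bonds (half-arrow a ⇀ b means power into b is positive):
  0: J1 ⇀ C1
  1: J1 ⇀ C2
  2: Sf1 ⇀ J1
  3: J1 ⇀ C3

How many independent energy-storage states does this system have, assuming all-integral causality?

3  (C1, C2, C3 all integral)

#2 stroke→Sf1  (Sf1 fixes flow; stroke at Sf1)
#0 stroke→J1  (J1: bond 2 brought flow, rest push out)
#1 stroke→J1  (common-f at J1 fixed by 2)
#3 stroke→J1  (1-jn J1 has f-setter on 2)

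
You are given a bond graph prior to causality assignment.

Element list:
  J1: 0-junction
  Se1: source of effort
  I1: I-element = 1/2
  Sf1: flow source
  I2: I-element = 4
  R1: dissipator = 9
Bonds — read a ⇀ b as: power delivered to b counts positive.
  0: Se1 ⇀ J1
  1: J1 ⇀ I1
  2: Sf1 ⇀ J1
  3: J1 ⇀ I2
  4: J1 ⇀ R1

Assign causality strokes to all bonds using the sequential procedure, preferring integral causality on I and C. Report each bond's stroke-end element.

bond 0 stroke at J1  (source Se1 imposes e)
bond 2 stroke at Sf1  (Sf1 fixes flow; stroke at Sf1)
bond 1 stroke at I1  (J1: bond 0 brought effort, rest push out)
bond 3 stroke at I2  (common-e at J1 fixed by 0)
bond 4 stroke at R1  (0-jn J1 has e-setter on 0)

b0 →J1
b1 →I1
b2 →Sf1
b3 →I2
b4 →R1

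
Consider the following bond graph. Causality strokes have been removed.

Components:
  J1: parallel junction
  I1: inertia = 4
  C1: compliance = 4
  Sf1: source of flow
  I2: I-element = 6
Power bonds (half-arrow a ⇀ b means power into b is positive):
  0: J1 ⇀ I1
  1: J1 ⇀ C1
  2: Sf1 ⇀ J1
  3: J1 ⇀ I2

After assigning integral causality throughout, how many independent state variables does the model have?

b2 stroke at Sf1  (Sf1: flow source, stroke at near end)
b0 stroke at I1  (I1 integral (f out))
b1 stroke at J1  (C1 integral (e out))
b3 stroke at I2  (0-jn J1 has e-setter on 1)

3  (C1, I1, I2 all integral)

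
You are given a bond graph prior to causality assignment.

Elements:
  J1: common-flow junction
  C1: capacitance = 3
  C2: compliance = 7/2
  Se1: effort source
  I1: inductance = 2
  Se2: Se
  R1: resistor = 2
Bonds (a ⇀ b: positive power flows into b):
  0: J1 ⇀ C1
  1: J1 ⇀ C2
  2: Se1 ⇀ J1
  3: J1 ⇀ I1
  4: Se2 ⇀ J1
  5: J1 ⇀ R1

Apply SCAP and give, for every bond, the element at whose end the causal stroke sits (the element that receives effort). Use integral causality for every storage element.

bond 2 →J1  (Se1 (Se) sets effort on bond)
bond 4 →J1  (Se2 (Se) sets effort on bond)
bond 0 →J1  (C1 outputs effort q/C1)
bond 1 →J1  (C2: C, integral causality)
bond 3 →I1  (I1: I, integral causality)
bond 5 →J1  (1-jn J1 has f-setter on 3)

b0 stroke→J1
b1 stroke→J1
b2 stroke→J1
b3 stroke→I1
b4 stroke→J1
b5 stroke→J1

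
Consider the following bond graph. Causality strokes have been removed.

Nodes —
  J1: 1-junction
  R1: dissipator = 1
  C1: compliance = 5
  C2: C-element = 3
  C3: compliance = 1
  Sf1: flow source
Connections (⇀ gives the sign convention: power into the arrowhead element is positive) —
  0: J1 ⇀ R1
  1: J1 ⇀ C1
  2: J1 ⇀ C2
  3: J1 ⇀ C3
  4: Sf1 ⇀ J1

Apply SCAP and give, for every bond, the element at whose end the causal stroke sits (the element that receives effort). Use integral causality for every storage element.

b4 stroke at Sf1  (Sf1 (Sf) sets flow on bond)
b0 stroke at J1  (common-f at J1 fixed by 4)
b1 stroke at J1  (J1: bond 4 brought flow, rest push out)
b2 stroke at J1  (J1 flow already set via bond 4)
b3 stroke at J1  (J1: bond 4 brought flow, rest push out)

bond 0 stroke→J1
bond 1 stroke→J1
bond 2 stroke→J1
bond 3 stroke→J1
bond 4 stroke→Sf1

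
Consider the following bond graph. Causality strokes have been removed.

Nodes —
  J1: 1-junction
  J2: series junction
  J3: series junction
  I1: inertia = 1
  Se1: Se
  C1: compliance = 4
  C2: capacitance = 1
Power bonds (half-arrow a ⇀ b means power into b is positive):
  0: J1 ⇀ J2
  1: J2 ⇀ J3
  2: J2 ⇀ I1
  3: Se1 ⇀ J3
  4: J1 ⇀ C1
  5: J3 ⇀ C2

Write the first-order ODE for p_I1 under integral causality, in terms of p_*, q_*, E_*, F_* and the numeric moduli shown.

bond 3 →J3  (Se1: effort source, stroke at far end)
bond 2 →I1  (prefer integral on I1)
bond 0 →J2  (common-f at J2 fixed by 2)
bond 1 →J2  (J2 flow already set via bond 2)
bond 5 →J3  (1-jn J3 has f-setter on 1)
bond 4 →J1  (J1 flow already set via bond 0)

dp_I1/dt = E_Se1 - q_C1/4 - q_C2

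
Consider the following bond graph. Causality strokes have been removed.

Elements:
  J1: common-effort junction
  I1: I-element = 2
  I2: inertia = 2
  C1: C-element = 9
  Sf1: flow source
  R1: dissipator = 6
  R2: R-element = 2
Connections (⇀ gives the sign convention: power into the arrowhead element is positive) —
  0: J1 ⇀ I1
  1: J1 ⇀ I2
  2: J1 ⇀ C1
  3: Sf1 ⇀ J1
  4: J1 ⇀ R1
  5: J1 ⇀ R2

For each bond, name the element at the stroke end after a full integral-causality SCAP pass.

β3 |Sf1  (Sf1 fixes flow; stroke at Sf1)
β0 |I1  (I1: I, integral causality)
β1 |I2  (prefer integral on I2)
β2 |J1  (C1 outputs effort q/C1)
β4 |R1  (common-e at J1 fixed by 2)
β5 |R2  (0-jn J1 has e-setter on 2)

β0 →I1
β1 →I2
β2 →J1
β3 →Sf1
β4 →R1
β5 →R2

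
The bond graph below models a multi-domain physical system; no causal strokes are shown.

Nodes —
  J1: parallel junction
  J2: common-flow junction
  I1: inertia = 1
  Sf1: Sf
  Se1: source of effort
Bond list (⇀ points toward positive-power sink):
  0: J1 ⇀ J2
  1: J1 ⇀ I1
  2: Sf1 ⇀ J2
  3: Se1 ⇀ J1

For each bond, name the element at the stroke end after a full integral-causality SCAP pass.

β2 stroke at Sf1  (Sf1: flow source, stroke at near end)
β3 stroke at J1  (source Se1 imposes e)
β0 stroke at J2  (common-e at J1 fixed by 3)
β1 stroke at I1  (J1 effort already set via bond 3)

β0 |J2
β1 |I1
β2 |Sf1
β3 |J1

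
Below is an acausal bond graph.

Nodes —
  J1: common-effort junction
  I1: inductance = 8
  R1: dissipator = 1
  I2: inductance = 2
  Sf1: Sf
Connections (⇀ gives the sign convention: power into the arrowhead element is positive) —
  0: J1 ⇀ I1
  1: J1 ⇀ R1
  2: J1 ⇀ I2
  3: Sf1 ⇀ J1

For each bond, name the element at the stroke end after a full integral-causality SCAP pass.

β0 →I1
β1 →J1
β2 →I2
β3 →Sf1

#3 stroke at Sf1  (Sf1 fixes flow; stroke at Sf1)
#0 stroke at I1  (prefer integral on I1)
#2 stroke at I2  (I2: I, integral causality)
#1 stroke at J1  (J1 needs exactly one e-in)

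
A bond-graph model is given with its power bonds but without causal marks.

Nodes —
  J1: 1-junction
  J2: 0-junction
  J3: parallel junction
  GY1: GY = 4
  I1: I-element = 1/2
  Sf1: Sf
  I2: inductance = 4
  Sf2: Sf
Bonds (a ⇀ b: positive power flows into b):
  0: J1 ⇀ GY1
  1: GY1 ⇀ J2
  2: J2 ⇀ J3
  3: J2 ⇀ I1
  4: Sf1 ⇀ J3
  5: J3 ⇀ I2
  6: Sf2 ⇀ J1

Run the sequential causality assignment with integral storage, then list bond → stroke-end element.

β0 stroke at J1
β1 stroke at J2
β2 stroke at J3
β3 stroke at I1
β4 stroke at Sf1
β5 stroke at I2
β6 stroke at Sf2

b4 stroke at Sf1  (Sf1 (Sf) sets flow on bond)
b6 stroke at Sf2  (Sf2 (Sf) sets flow on bond)
b0 stroke at J1  (J1 flow already set via bond 6)
b1 stroke at J2  (GY1: gyrator matches bond 0)
b2 stroke at J3  (common-e at J2 fixed by 1)
b3 stroke at I1  (common-e at J2 fixed by 1)
b5 stroke at I2  (J3 effort already set via bond 2)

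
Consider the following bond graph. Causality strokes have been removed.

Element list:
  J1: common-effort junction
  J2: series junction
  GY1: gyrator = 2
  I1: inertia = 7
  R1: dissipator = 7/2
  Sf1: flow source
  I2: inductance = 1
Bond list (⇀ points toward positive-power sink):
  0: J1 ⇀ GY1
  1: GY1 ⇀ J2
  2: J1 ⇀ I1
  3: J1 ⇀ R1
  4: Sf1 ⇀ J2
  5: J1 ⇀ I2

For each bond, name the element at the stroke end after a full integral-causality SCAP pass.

#4 stroke at Sf1  (Sf1 fixes flow; stroke at Sf1)
#1 stroke at J2  (common-f at J2 fixed by 4)
#0 stroke at J1  (GY GY1: same side as bond 1)
#2 stroke at I1  (J1: bond 0 brought effort, rest push out)
#3 stroke at R1  (J1 effort already set via bond 0)
#5 stroke at I2  (common-e at J1 fixed by 0)

β0 stroke→J1
β1 stroke→J2
β2 stroke→I1
β3 stroke→R1
β4 stroke→Sf1
β5 stroke→I2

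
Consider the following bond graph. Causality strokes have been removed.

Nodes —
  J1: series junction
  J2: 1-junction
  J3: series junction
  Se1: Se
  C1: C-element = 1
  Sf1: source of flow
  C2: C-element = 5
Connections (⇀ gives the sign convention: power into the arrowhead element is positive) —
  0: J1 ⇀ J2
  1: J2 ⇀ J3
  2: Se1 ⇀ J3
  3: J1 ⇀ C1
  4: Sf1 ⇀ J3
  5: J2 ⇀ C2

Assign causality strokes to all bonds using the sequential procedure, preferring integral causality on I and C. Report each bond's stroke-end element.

b2 |J3  (Se1 (Se) sets effort on bond)
b4 |Sf1  (Sf1 (Sf) sets flow on bond)
b1 |J3  (common-f at J3 fixed by 4)
b0 |J2  (J2 flow already set via bond 1)
b5 |J2  (1-jn J2 has f-setter on 1)
b3 |J1  (common-f at J1 fixed by 0)

bond 0 stroke→J2
bond 1 stroke→J3
bond 2 stroke→J3
bond 3 stroke→J1
bond 4 stroke→Sf1
bond 5 stroke→J2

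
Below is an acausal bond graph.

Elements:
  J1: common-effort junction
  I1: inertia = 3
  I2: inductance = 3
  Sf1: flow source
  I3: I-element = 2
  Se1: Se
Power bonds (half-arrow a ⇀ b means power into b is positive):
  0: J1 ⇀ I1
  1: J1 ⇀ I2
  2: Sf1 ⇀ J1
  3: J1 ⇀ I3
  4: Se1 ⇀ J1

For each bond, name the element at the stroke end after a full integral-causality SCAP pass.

#0 stroke at I1
#1 stroke at I2
#2 stroke at Sf1
#3 stroke at I3
#4 stroke at J1

bond 2 stroke at Sf1  (Sf1 fixes flow; stroke at Sf1)
bond 4 stroke at J1  (Se1 (Se) sets effort on bond)
bond 0 stroke at I1  (0-jn J1 has e-setter on 4)
bond 1 stroke at I2  (J1: bond 4 brought effort, rest push out)
bond 3 stroke at I3  (0-jn J1 has e-setter on 4)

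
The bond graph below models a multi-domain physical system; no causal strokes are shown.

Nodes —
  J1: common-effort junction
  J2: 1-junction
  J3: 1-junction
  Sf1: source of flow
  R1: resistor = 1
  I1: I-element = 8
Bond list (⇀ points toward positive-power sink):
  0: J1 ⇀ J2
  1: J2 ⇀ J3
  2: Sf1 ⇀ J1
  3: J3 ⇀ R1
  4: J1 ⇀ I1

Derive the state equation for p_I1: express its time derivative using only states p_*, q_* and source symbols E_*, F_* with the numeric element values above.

b2 →Sf1  (Sf1: flow source, stroke at near end)
b4 →I1  (I1 outputs flow p/I1)
b0 →J1  (closing 0-jn rule on J1)
b1 →J2  (J2 flow already set via bond 0)
b3 →J3  (1-jn J3 has f-setter on 1)

dp_I1/dt = F_Sf1 - p_I1/8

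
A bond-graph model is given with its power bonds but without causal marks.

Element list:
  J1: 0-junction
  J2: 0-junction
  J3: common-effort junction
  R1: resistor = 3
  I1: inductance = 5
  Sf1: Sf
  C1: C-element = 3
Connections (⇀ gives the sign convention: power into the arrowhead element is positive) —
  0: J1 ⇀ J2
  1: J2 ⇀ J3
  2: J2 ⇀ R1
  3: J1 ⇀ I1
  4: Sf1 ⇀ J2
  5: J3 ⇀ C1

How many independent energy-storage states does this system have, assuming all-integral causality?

2  (C1, I1 all integral)

β4 |Sf1  (Sf1 fixes flow; stroke at Sf1)
β3 |I1  (I1: I, integral causality)
β0 |J1  (J1: last free bond brings effort in)
β5 |J3  (C1 outputs effort q/C1)
β1 |J2  (J3: bond 5 brought effort, rest push out)
β2 |R1  (J2: bond 1 brought effort, rest push out)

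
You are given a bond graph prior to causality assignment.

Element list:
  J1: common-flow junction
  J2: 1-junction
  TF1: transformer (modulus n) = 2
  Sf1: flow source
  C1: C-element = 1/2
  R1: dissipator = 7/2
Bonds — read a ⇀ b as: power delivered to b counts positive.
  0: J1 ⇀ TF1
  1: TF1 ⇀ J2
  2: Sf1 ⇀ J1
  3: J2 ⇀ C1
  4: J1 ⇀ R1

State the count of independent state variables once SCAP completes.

1  (C1 all integral)

bond 2 →Sf1  (source Sf1 imposes f)
bond 0 →J1  (J1: bond 2 brought flow, rest push out)
bond 4 →J1  (J1 flow already set via bond 2)
bond 1 →TF1  (TF1: transformer flips bond 0)
bond 3 →J2  (J2 flow already set via bond 1)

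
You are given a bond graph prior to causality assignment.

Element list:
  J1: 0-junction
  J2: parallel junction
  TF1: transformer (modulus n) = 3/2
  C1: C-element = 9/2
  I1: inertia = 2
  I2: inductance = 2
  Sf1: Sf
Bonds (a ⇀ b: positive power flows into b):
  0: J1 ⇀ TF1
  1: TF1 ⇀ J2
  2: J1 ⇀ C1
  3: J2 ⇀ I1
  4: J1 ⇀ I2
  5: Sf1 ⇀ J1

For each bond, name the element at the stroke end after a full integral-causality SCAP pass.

b5 |Sf1  (Sf1: flow source, stroke at near end)
b2 |J1  (C1: C, integral causality)
b0 |TF1  (J1: bond 2 brought effort, rest push out)
b4 |I2  (common-e at J1 fixed by 2)
b1 |J2  (TF1 one-in-one-out from 0)
b3 |I1  (J2 effort already set via bond 1)

β0 →TF1
β1 →J2
β2 →J1
β3 →I1
β4 →I2
β5 →Sf1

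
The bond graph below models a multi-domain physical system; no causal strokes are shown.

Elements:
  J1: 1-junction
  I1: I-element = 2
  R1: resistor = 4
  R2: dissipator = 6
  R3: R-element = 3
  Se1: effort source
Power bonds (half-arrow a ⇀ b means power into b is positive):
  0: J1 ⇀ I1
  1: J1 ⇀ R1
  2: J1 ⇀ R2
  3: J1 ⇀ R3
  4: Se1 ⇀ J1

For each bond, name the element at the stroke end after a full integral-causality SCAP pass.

#0 |I1
#1 |J1
#2 |J1
#3 |J1
#4 |J1

b4 stroke at J1  (source Se1 imposes e)
b0 stroke at I1  (prefer integral on I1)
b1 stroke at J1  (J1 flow already set via bond 0)
b2 stroke at J1  (J1: bond 0 brought flow, rest push out)
b3 stroke at J1  (J1: bond 0 brought flow, rest push out)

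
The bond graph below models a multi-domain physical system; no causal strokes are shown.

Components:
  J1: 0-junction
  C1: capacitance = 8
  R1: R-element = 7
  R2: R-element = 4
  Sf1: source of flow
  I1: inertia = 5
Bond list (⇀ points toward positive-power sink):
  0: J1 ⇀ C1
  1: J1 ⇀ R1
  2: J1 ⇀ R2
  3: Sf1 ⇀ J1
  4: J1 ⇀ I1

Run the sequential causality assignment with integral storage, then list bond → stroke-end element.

bond 0 →J1
bond 1 →R1
bond 2 →R2
bond 3 →Sf1
bond 4 →I1

#3 stroke→Sf1  (Sf1 fixes flow; stroke at Sf1)
#0 stroke→J1  (prefer integral on C1)
#1 stroke→R1  (J1 effort already set via bond 0)
#2 stroke→R2  (J1 effort already set via bond 0)
#4 stroke→I1  (0-jn J1 has e-setter on 0)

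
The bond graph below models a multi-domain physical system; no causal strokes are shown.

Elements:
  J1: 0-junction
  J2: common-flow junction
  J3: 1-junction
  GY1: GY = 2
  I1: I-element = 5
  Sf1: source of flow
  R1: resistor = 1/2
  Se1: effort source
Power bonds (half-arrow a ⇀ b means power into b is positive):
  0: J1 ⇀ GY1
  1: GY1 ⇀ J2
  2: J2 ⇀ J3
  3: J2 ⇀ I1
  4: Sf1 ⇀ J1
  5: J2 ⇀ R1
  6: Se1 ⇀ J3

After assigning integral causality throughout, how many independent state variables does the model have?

1  (I1 all integral)

bond 4 |Sf1  (source Sf1 imposes f)
bond 6 |J3  (Se1: effort source, stroke at far end)
bond 0 |J1  (closing 0-jn rule on J1)
bond 2 |J2  (J3: last free bond brings flow in)
bond 1 |J2  (GY1 both-in/both-out from 0)
bond 3 |I1  (prefer integral on I1)
bond 5 |J2  (common-f at J2 fixed by 3)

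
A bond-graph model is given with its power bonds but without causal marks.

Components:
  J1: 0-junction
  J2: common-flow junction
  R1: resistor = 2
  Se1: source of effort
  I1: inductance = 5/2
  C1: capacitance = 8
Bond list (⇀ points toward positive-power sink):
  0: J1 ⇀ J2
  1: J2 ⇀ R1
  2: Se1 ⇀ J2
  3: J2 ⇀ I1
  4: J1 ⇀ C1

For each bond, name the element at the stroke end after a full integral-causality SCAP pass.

β0 |J2
β1 |J2
β2 |J2
β3 |I1
β4 |J1

β2 |J2  (Se1 (Se) sets effort on bond)
β3 |I1  (I1 integral (f out))
β0 |J2  (1-jn J2 has f-setter on 3)
β1 |J2  (J2: bond 3 brought flow, rest push out)
β4 |J1  (closing 0-jn rule on J1)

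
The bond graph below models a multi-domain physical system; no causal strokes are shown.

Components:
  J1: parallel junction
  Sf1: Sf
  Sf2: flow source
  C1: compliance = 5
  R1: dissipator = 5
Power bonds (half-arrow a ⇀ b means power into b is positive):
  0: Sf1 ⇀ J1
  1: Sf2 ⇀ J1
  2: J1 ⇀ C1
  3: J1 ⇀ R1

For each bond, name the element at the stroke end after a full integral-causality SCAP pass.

#0 →Sf1
#1 →Sf2
#2 →J1
#3 →R1

β0 |Sf1  (Sf1 (Sf) sets flow on bond)
β1 |Sf2  (Sf2 fixes flow; stroke at Sf2)
β2 |J1  (prefer integral on C1)
β3 |R1  (common-e at J1 fixed by 2)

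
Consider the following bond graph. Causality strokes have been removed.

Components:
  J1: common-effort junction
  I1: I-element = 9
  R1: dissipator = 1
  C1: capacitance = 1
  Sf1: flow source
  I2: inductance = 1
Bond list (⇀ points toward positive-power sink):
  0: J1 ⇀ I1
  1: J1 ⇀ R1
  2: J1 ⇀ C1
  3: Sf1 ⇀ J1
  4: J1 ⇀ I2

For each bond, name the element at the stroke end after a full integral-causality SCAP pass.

β0 →I1
β1 →R1
β2 →J1
β3 →Sf1
β4 →I2

bond 3 |Sf1  (source Sf1 imposes f)
bond 0 |I1  (I1: I, integral causality)
bond 2 |J1  (C1: C, integral causality)
bond 1 |R1  (common-e at J1 fixed by 2)
bond 4 |I2  (J1: bond 2 brought effort, rest push out)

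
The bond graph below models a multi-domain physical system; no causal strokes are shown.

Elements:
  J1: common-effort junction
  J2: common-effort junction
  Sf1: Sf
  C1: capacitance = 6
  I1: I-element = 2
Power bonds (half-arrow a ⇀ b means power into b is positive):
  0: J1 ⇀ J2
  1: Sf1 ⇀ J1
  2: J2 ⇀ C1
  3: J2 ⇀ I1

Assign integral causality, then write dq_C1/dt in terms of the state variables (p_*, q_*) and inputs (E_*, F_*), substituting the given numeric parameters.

dq_C1/dt = F_Sf1 - p_I1/2

bond 1 stroke→Sf1  (Sf1: flow source, stroke at near end)
bond 0 stroke→J1  (J1: last free bond brings effort in)
bond 2 stroke→J2  (C1 outputs effort q/C1)
bond 3 stroke→I1  (0-jn J2 has e-setter on 2)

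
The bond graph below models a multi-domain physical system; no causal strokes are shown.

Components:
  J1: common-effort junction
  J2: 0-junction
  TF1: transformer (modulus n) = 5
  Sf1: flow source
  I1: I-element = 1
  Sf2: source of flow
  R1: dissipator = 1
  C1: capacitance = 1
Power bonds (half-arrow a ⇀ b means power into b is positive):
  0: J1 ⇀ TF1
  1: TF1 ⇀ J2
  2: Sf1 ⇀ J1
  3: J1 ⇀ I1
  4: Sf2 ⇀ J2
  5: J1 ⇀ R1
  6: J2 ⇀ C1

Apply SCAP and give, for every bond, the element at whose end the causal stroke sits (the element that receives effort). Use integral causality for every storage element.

β2 stroke→Sf1  (Sf1: flow source, stroke at near end)
β4 stroke→Sf2  (Sf2 fixes flow; stroke at Sf2)
β3 stroke→I1  (I1: I, integral causality)
β6 stroke→J2  (C1 outputs effort q/C1)
β1 stroke→TF1  (0-jn J2 has e-setter on 6)
β0 stroke→J1  (TF1: transformer flips bond 1)
β5 stroke→R1  (J1: bond 0 brought effort, rest push out)

β0 stroke→J1
β1 stroke→TF1
β2 stroke→Sf1
β3 stroke→I1
β4 stroke→Sf2
β5 stroke→R1
β6 stroke→J2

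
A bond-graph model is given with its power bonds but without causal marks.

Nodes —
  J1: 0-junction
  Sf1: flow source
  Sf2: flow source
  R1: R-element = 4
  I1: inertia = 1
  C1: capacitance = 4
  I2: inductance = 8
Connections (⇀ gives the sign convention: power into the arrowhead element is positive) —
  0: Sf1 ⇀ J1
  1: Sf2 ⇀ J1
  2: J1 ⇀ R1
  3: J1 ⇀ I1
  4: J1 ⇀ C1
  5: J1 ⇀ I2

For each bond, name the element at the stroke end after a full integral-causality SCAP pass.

bond 0 |Sf1
bond 1 |Sf2
bond 2 |R1
bond 3 |I1
bond 4 |J1
bond 5 |I2

#0 |Sf1  (Sf1 fixes flow; stroke at Sf1)
#1 |Sf2  (source Sf2 imposes f)
#3 |I1  (prefer integral on I1)
#4 |J1  (prefer integral on C1)
#2 |R1  (0-jn J1 has e-setter on 4)
#5 |I2  (J1 effort already set via bond 4)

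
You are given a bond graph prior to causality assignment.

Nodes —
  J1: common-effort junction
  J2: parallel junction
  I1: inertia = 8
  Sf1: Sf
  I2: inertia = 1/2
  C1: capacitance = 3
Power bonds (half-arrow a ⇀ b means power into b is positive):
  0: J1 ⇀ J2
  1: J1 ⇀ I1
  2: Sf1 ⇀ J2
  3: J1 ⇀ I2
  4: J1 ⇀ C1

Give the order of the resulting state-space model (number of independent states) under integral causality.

bond 2 |Sf1  (Sf1 (Sf) sets flow on bond)
bond 0 |J2  (only one effort-in slot at J2)
bond 1 |I1  (prefer integral on I1)
bond 3 |I2  (I2 integral (f out))
bond 4 |J1  (only one effort-in slot at J1)

3  (C1, I1, I2 all integral)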